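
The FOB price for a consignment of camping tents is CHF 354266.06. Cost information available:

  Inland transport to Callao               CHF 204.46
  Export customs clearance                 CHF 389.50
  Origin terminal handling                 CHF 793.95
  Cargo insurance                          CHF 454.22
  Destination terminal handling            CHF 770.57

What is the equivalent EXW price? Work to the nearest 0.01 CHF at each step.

Not relevant to the conversion: insurance, destination terminal — on the buyer under both terms; not part of either seller's price.
From FOB to EXW, the seller no longer bears: inland to port, export clearance, origin terminal.
EXW price = 354266.06 − 204.46 − 389.50 − 793.95 = 352878.15

EXW price: CHF 352878.15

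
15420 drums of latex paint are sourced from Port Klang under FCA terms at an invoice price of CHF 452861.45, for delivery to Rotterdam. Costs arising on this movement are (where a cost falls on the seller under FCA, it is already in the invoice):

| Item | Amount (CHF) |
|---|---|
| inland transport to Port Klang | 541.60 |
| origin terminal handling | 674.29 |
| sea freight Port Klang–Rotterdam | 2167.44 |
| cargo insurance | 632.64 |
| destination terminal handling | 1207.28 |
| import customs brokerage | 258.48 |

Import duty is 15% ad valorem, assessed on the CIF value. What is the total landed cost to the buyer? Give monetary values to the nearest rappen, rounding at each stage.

Total landed cost: CHF 526251.95

FCA: the seller delivers export-cleared goods to the carrier; the buyer bears costs from that point.
Already in the invoice (seller's account under FCA): inland to port — exclude.
CIF value = FCA price + origin terminal + freight + insurance = 452861.45 + 674.29 + 2167.44 + 632.64 = 456335.82
Import duty = 456335.82 × 15% = 68450.37
Buyer bears: origin terminal 674.29 + freight 2167.44 + insurance 632.64 + destination terminal 1207.28 + brokerage 258.48 + duty 68450.37 = 73390.50
Landed cost = invoice 452861.45 + 73390.50 = 526251.95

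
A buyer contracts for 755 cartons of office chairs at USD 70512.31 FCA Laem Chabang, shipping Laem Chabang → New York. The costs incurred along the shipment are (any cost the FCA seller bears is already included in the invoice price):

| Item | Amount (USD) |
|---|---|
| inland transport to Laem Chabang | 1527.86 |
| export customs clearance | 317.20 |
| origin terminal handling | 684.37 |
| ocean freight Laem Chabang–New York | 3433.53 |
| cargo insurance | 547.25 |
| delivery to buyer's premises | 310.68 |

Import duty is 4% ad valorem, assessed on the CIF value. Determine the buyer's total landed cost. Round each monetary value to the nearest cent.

Total landed cost: USD 78495.24

FCA: the seller delivers export-cleared goods to the carrier; the buyer bears costs from that point.
Already in the invoice (seller's account under FCA): inland to port, export clearance — exclude.
CIF value = FCA price + origin terminal + freight + insurance = 70512.31 + 684.37 + 3433.53 + 547.25 = 75177.46
Import duty = 75177.46 × 4% = 3007.10
Buyer bears: origin terminal 684.37 + freight 3433.53 + insurance 547.25 + delivery 310.68 + duty 3007.10 = 7982.93
Landed cost = invoice 70512.31 + 7982.93 = 78495.24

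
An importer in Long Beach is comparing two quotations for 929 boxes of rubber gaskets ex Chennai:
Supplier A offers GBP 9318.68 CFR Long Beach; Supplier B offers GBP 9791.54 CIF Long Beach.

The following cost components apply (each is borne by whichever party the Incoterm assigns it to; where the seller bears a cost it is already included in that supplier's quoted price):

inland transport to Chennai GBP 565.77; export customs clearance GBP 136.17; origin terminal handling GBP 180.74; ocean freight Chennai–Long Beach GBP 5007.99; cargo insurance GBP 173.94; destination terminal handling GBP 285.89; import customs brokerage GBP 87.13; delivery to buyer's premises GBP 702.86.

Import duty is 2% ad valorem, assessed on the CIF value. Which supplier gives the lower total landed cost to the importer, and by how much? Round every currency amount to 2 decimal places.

Supplier A is cheaper by GBP 304.90

Supplier A (CFR):
CIF value = CFR price + insurance = 9318.68 + 173.94 = 9492.62
Import duty = 9492.62 × 2% = 189.85
Buyer bears (A): 173.94 + 285.89 + 87.13 + 702.86 = 1249.82
Landed cost (A) = invoice 9318.68 + 1249.82 + duty 189.85 = 10758.35
Supplier B (CIF):
The CIF price already equals the CIF value: 9791.54
Import duty = 9791.54 × 2% = 195.83
Buyer bears (B): 285.89 + 87.13 + 702.86 = 1075.88
Landed cost (B) = invoice 9791.54 + 1075.88 + duty 195.83 = 11063.25
Difference = |10758.35 − 11063.25| = 304.90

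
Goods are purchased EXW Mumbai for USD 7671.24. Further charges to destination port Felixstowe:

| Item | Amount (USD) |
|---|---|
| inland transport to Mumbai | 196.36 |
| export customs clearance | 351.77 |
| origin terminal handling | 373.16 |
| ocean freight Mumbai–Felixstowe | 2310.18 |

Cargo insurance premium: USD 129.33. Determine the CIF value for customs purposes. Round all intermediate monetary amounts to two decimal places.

CIF value: USD 11032.04

CIF = EXW price + pre-shipment costs + freight + insurance
CIF = 7671.24 + 196.36 + 351.77 + 373.16 + 2310.18 + 129.33 = 11032.04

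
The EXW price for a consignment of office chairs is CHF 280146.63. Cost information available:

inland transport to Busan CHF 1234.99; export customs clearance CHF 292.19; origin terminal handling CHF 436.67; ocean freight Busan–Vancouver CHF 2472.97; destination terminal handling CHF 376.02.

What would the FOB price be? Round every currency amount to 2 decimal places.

Not relevant to the conversion: destination terminal, freight — on the buyer under both terms; not part of either seller's price.
From EXW to FOB, the seller additionally bears: inland to port, export clearance, origin terminal.
FOB price = 280146.63 + 1234.99 + 292.19 + 436.67 = 282110.48

FOB price: CHF 282110.48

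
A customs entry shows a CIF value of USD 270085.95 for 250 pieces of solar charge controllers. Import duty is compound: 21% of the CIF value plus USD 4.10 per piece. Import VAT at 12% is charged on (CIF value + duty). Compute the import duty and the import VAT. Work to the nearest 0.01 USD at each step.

Import duty: USD 57743.05; import VAT: USD 39339.48

Ad valorem component: 270085.95 × 21% = 56718.05
Specific component: 250 × 4.10 = 1025.00
Import duty = 56718.05 + 1025.00 = 57743.05
VAT base = CIF + duty = 270085.95 + 57743.05 = 327829.00
Import VAT = 327829.00 × 12% = 39339.48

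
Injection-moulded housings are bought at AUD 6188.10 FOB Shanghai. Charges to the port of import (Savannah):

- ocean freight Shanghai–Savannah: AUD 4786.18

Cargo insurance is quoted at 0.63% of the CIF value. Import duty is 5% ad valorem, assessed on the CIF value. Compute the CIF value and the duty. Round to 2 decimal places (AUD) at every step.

CIF value: AUD 11043.86; import duty: AUD 552.19

Let C be the CIF value. C = FOB price + freight + 0.63% × C
C − 0.63% × C = 6188.10 + 4786.18
0.9937 × C = 10974.28
C = 10974.28 / 0.9937 = 11043.86
Insurance premium = 0.63% × 11043.86 = 69.58
Import duty = 11043.86 × 5% = 552.19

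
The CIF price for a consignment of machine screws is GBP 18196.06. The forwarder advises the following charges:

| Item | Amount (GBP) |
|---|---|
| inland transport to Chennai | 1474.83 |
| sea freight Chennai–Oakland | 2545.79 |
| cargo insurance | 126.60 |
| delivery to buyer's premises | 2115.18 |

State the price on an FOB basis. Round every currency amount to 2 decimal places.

FOB price: GBP 15523.67

Not relevant to the conversion: inland to port — on the seller under both CIF and FOB; already in the CIF price and stays in the FOB price. delivery — on the buyer under both terms; not part of either seller's price.
From CIF to FOB, the seller no longer bears: freight, insurance.
FOB price = 18196.06 − 2545.79 − 126.60 = 15523.67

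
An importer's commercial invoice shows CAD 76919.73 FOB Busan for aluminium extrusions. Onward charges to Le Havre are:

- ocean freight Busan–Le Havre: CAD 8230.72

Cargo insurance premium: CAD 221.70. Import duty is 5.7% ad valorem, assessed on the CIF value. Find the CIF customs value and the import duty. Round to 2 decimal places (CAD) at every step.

CIF value: CAD 85372.15; import duty: CAD 4866.21

CIF = FOB price + freight + insurance
CIF = 76919.73 + 8230.72 + 221.70 = 85372.15
Import duty = 85372.15 × 5.7% = 4866.21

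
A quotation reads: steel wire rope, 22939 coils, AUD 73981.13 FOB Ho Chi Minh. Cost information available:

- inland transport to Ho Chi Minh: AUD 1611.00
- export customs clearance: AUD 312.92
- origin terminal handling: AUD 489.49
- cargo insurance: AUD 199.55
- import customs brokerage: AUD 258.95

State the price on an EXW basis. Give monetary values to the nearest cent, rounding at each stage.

EXW price: AUD 71567.72

Not relevant to the conversion: insurance, brokerage — on the buyer under both terms; not part of either seller's price.
From FOB to EXW, the seller no longer bears: inland to port, export clearance, origin terminal.
EXW price = 73981.13 − 1611.00 − 312.92 − 489.49 = 71567.72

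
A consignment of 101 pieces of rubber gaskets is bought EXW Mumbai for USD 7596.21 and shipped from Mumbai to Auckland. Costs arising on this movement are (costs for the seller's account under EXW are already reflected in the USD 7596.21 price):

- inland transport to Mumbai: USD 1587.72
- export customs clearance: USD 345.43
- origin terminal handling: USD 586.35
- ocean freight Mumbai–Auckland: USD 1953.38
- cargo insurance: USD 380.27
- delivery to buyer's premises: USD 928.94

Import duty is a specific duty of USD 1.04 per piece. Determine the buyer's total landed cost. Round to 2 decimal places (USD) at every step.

EXW: the seller makes goods available at their premises; the buyer bears all onward costs.
CIF value = EXW price + inland to port + export clearance + origin terminal + freight + insurance = 7596.21 + 1587.72 + 345.43 + 586.35 + 1953.38 + 380.27 = 12449.36
Import duty = 101 × 1.04 = 105.04
Buyer bears: inland to port 1587.72 + export clearance 345.43 + origin terminal 586.35 + freight 1953.38 + insurance 380.27 + delivery 928.94 + duty 105.04 = 5887.13
Landed cost = invoice 7596.21 + 5887.13 = 13483.34

Total landed cost: USD 13483.34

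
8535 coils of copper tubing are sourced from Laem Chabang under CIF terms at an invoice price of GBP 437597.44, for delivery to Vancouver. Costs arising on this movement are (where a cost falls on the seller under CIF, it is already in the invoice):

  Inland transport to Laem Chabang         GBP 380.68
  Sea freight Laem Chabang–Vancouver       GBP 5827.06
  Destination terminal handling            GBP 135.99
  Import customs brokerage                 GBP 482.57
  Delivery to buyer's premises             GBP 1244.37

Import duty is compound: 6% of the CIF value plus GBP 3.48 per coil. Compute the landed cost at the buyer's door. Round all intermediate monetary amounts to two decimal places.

CIF: the seller pays costs through ocean freight and marine insurance to the destination port.
Already in the invoice (seller's account under CIF): inland to port, freight — exclude.
The CIF price already equals the CIF value: 437597.44
Ad valorem component: 437597.44 × 6% = 26255.85
Specific component: 8535 × 3.48 = 29701.80
Import duty = 26255.85 + 29701.80 = 55957.65
Buyer bears: destination terminal 135.99 + brokerage 482.57 + delivery 1244.37 + duty 55957.65 = 57820.58
Landed cost = invoice 437597.44 + 57820.58 = 495418.02

Total landed cost: GBP 495418.02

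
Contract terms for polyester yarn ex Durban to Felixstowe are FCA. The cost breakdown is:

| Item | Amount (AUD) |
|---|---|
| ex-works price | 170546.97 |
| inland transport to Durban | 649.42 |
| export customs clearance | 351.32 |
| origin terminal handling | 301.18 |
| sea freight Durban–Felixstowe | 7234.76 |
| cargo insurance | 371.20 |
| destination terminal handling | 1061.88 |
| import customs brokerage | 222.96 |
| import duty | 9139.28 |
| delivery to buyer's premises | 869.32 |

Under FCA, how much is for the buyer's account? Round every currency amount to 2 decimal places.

FCA: the seller delivers export-cleared goods to the carrier; the buyer bears costs from that point.
Seller's account: goods 170546.97 + inland to port 649.42 + export clearance 351.32 = 171547.71
Buyer's account: origin terminal 301.18 + freight 7234.76 + insurance 371.20 + destination terminal 1061.88 + brokerage 222.96 + duty 9139.28 + delivery 869.32 = 19200.58

Buyer's account: AUD 19200.58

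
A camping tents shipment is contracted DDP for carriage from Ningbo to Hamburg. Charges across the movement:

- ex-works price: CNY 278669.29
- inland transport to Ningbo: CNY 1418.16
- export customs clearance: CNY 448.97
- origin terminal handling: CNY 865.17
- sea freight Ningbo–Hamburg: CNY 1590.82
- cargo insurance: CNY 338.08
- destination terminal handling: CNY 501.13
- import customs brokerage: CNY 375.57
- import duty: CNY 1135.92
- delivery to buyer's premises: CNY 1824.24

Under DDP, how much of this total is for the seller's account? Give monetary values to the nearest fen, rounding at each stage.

Seller's account: CNY 287167.35

DDP: the seller bears all costs including import duty.
Seller's account: goods 278669.29 + inland to port 1418.16 + export clearance 448.97 + origin terminal 865.17 + freight 1590.82 + insurance 338.08 + destination terminal 501.13 + brokerage 375.57 + duty 1135.92 + delivery 1824.24 = 287167.35
Buyer's account: 0.00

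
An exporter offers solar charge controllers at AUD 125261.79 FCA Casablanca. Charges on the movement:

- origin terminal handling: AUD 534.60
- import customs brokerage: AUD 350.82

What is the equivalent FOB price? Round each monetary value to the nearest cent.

FOB price: AUD 125796.39

Not relevant to the conversion: brokerage — on the buyer under both terms; not part of either seller's price.
From FCA to FOB, the seller additionally bears: origin terminal.
FOB price = 125261.79 + 534.60 = 125796.39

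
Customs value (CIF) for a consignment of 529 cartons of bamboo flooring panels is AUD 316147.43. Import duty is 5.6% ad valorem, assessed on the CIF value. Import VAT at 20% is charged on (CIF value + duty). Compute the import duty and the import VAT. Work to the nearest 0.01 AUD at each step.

Import duty: AUD 17704.26; import VAT: AUD 66770.34

Import duty = 316147.43 × 5.6% = 17704.26
VAT base = CIF + duty = 316147.43 + 17704.26 = 333851.69
Import VAT = 333851.69 × 20% = 66770.34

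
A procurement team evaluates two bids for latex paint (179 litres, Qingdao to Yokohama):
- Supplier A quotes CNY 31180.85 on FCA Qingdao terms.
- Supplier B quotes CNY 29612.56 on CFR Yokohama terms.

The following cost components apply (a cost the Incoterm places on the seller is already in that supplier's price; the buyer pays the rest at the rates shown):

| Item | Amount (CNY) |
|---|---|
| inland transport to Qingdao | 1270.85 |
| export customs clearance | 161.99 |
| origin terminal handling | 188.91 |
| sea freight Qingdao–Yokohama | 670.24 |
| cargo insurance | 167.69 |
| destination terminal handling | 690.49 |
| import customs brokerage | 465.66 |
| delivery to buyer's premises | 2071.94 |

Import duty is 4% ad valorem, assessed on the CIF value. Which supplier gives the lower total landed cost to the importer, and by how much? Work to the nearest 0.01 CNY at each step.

Supplier B is cheaper by CNY 2524.54

Supplier A (FCA):
CIF value = FCA price + origin terminal + freight + insurance = 31180.85 + 188.91 + 670.24 + 167.69 = 32207.69
Import duty = 32207.69 × 4% = 1288.31
Buyer bears (A): 188.91 + 670.24 + 167.69 + 690.49 + 465.66 + 2071.94 = 4254.93
Landed cost (A) = invoice 31180.85 + 4254.93 + duty 1288.31 = 36724.09
Supplier B (CFR):
CIF value = CFR price + insurance = 29612.56 + 167.69 = 29780.25
Import duty = 29780.25 × 4% = 1191.21
Buyer bears (B): 167.69 + 690.49 + 465.66 + 2071.94 = 3395.78
Landed cost (B) = invoice 29612.56 + 3395.78 + duty 1191.21 = 34199.55
Difference = |36724.09 − 34199.55| = 2524.54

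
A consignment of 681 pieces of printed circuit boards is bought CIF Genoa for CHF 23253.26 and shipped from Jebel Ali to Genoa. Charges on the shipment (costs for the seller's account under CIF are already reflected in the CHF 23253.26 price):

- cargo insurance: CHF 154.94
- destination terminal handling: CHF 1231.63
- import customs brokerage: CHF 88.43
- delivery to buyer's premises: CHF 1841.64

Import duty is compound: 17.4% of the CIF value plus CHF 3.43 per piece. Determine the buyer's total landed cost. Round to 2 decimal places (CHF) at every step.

CIF: the seller pays costs through ocean freight and marine insurance to the destination port.
Already in the invoice (seller's account under CIF): insurance — exclude.
The CIF price already equals the CIF value: 23253.26
Ad valorem component: 23253.26 × 17.4% = 4046.07
Specific component: 681 × 3.43 = 2335.83
Import duty = 4046.07 + 2335.83 = 6381.90
Buyer bears: destination terminal 1231.63 + brokerage 88.43 + delivery 1841.64 + duty 6381.90 = 9543.60
Landed cost = invoice 23253.26 + 9543.60 = 32796.86

Total landed cost: CHF 32796.86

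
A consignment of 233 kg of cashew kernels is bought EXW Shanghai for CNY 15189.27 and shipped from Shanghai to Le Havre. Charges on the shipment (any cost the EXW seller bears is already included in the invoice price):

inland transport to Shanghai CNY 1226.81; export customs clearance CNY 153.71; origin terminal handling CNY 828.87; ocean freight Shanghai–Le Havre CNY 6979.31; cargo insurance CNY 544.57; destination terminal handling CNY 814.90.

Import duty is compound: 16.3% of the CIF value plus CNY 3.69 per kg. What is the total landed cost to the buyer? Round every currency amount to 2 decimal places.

EXW: the seller makes goods available at their premises; the buyer bears all onward costs.
CIF value = EXW price + inland to port + export clearance + origin terminal + freight + insurance = 15189.27 + 1226.81 + 153.71 + 828.87 + 6979.31 + 544.57 = 24922.54
Ad valorem component: 24922.54 × 16.3% = 4062.37
Specific component: 233 × 3.69 = 859.77
Import duty = 4062.37 + 859.77 = 4922.14
Buyer bears: inland to port 1226.81 + export clearance 153.71 + origin terminal 828.87 + freight 6979.31 + insurance 544.57 + destination terminal 814.90 + duty 4922.14 = 15470.31
Landed cost = invoice 15189.27 + 15470.31 = 30659.58

Total landed cost: CNY 30659.58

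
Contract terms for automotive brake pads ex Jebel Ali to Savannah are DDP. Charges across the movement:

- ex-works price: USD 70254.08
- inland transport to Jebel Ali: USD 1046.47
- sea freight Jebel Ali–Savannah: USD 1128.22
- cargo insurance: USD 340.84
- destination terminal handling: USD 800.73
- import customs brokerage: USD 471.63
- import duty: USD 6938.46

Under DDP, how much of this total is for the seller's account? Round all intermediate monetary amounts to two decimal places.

DDP: the seller bears all costs including import duty.
Seller's account: goods 70254.08 + inland to port 1046.47 + freight 1128.22 + insurance 340.84 + destination terminal 800.73 + brokerage 471.63 + duty 6938.46 = 80980.43
Buyer's account: 0.00

Seller's account: USD 80980.43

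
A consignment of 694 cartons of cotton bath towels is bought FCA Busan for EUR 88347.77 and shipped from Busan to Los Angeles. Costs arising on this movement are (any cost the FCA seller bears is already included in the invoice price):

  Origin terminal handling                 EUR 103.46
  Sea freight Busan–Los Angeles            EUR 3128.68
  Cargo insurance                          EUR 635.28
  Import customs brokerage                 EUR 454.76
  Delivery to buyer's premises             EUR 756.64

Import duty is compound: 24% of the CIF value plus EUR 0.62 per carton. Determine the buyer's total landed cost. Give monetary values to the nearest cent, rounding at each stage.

FCA: the seller delivers export-cleared goods to the carrier; the buyer bears costs from that point.
CIF value = FCA price + origin terminal + freight + insurance = 88347.77 + 103.46 + 3128.68 + 635.28 = 92215.19
Ad valorem component: 92215.19 × 24% = 22131.65
Specific component: 694 × 0.62 = 430.28
Import duty = 22131.65 + 430.28 = 22561.93
Buyer bears: origin terminal 103.46 + freight 3128.68 + insurance 635.28 + brokerage 454.76 + delivery 756.64 + duty 22561.93 = 27640.75
Landed cost = invoice 88347.77 + 27640.75 = 115988.52

Total landed cost: EUR 115988.52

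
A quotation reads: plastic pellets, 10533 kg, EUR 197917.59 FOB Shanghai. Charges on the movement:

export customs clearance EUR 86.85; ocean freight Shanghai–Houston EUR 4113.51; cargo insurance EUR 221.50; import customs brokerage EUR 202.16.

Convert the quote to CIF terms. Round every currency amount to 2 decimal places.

Not relevant to the conversion: export clearance — on the seller under both FOB and CIF; already in the FOB price and stays in the CIF price. brokerage — on the buyer under both terms; not part of either seller's price.
From FOB to CIF, the seller additionally bears: freight, insurance.
CIF price = 197917.59 + 4113.51 + 221.50 = 202252.60

CIF price: EUR 202252.60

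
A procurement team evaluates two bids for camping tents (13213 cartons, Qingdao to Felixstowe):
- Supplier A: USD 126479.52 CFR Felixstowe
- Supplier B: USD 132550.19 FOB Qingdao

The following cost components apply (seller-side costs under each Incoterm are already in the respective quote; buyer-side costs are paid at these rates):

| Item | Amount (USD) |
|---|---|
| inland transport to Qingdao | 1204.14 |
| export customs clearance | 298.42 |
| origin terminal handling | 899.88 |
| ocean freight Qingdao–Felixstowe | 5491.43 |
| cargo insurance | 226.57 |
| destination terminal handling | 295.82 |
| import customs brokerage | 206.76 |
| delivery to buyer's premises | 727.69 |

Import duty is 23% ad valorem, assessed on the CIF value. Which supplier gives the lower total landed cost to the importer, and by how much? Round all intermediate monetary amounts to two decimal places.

Supplier A is cheaper by USD 14221.38

Supplier A (CFR):
CIF value = CFR price + insurance = 126479.52 + 226.57 = 126706.09
Import duty = 126706.09 × 23% = 29142.40
Buyer bears (A): 226.57 + 295.82 + 206.76 + 727.69 = 1456.84
Landed cost (A) = invoice 126479.52 + 1456.84 + duty 29142.40 = 157078.76
Supplier B (FOB):
CIF value = FOB price + freight + insurance = 132550.19 + 5491.43 + 226.57 = 138268.19
Import duty = 138268.19 × 23% = 31801.68
Buyer bears (B): 5491.43 + 226.57 + 295.82 + 206.76 + 727.69 = 6948.27
Landed cost (B) = invoice 132550.19 + 6948.27 + duty 31801.68 = 171300.14
Difference = |157078.76 − 171300.14| = 14221.38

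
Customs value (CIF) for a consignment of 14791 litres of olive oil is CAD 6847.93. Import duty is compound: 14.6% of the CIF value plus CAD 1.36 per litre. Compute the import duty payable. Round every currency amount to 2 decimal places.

Import duty: CAD 21115.56

Ad valorem component: 6847.93 × 14.6% = 999.80
Specific component: 14791 × 1.36 = 20115.76
Import duty = 999.80 + 20115.76 = 21115.56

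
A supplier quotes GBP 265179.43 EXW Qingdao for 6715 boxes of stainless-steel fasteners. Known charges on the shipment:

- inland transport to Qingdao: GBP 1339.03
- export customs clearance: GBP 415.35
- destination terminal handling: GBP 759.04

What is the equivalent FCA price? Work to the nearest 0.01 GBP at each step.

Not relevant to the conversion: destination terminal — on the buyer under both terms; not part of either seller's price.
From EXW to FCA, the seller additionally bears: inland to port, export clearance.
FCA price = 265179.43 + 1339.03 + 415.35 = 266933.81

FCA price: GBP 266933.81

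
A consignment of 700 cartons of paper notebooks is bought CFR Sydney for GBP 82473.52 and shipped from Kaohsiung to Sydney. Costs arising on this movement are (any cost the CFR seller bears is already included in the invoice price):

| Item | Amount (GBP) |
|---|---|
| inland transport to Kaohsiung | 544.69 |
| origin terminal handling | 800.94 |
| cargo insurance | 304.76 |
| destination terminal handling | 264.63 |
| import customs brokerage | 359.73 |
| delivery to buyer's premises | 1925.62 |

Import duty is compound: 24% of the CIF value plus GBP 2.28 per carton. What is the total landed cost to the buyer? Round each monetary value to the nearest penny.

CFR: the seller pays costs through ocean freight to the destination port, but not insurance.
Already in the invoice (seller's account under CFR): inland to port, origin terminal — exclude.
CIF value = CFR price + insurance = 82473.52 + 304.76 = 82778.28
Ad valorem component: 82778.28 × 24% = 19866.79
Specific component: 700 × 2.28 = 1596.00
Import duty = 19866.79 + 1596.00 = 21462.79
Buyer bears: insurance 304.76 + destination terminal 264.63 + brokerage 359.73 + delivery 1925.62 + duty 21462.79 = 24317.53
Landed cost = invoice 82473.52 + 24317.53 = 106791.05

Total landed cost: GBP 106791.05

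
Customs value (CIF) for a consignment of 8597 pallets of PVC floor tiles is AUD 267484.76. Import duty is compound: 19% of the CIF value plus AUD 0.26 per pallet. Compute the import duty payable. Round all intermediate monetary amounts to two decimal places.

Import duty: AUD 53057.32

Ad valorem component: 267484.76 × 19% = 50822.10
Specific component: 8597 × 0.26 = 2235.22
Import duty = 50822.10 + 2235.22 = 53057.32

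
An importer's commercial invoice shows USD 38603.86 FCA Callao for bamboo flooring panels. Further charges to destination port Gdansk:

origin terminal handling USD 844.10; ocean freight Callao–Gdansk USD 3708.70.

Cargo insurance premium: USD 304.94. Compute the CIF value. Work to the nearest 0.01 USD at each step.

CIF value: USD 43461.60

CIF = FCA price + pre-shipment costs + freight + insurance
CIF = 38603.86 + 844.10 + 3708.70 + 304.94 = 43461.60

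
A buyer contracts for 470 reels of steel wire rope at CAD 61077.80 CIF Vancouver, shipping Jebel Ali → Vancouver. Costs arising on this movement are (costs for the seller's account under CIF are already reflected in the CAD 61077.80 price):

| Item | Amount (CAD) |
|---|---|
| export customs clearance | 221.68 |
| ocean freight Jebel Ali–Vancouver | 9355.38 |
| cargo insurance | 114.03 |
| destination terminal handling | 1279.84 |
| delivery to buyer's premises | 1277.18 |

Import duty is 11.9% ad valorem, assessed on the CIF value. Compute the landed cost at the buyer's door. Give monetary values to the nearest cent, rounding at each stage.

Total landed cost: CAD 70903.08

CIF: the seller pays costs through ocean freight and marine insurance to the destination port.
Already in the invoice (seller's account under CIF): export clearance, freight, insurance — exclude.
The CIF price already equals the CIF value: 61077.80
Import duty = 61077.80 × 11.9% = 7268.26
Buyer bears: destination terminal 1279.84 + delivery 1277.18 + duty 7268.26 = 9825.28
Landed cost = invoice 61077.80 + 9825.28 = 70903.08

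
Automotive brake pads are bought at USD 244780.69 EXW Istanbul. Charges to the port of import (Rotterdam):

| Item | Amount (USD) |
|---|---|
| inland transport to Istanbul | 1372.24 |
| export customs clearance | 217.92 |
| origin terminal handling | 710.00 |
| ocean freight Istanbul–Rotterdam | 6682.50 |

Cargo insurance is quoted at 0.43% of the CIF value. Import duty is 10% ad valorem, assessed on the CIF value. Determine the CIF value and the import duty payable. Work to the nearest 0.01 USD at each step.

Let C be the CIF value. C = EXW price + pre-shipment costs + freight + 0.43% × C
C − 0.43% × C = 244780.69 + 1372.24 + 217.92 + 710.00 + 6682.50
0.9957 × C = 253763.35
C = 253763.35 / 0.9957 = 254859.24
Insurance premium = 0.43% × 254859.24 = 1095.89
Import duty = 254859.24 × 10% = 25485.92

CIF value: USD 254859.24; import duty: USD 25485.92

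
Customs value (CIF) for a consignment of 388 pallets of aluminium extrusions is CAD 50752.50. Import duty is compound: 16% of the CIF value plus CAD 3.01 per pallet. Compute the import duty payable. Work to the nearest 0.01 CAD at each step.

Ad valorem component: 50752.50 × 16% = 8120.40
Specific component: 388 × 3.01 = 1167.88
Import duty = 8120.40 + 1167.88 = 9288.28

Import duty: CAD 9288.28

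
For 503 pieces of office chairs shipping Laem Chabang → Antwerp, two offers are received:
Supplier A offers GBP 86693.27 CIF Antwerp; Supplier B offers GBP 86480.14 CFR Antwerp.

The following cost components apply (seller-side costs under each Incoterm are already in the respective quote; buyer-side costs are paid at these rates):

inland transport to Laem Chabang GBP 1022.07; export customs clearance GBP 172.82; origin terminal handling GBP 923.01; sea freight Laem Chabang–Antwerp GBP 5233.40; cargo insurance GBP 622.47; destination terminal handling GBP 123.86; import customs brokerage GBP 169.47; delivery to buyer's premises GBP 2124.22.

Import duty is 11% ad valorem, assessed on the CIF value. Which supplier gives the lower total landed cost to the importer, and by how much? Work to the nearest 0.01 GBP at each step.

Supplier A is cheaper by GBP 454.37

Supplier A (CIF):
The CIF price already equals the CIF value: 86693.27
Import duty = 86693.27 × 11% = 9536.26
Buyer bears (A): 123.86 + 169.47 + 2124.22 = 2417.55
Landed cost (A) = invoice 86693.27 + 2417.55 + duty 9536.26 = 98647.08
Supplier B (CFR):
CIF value = CFR price + insurance = 86480.14 + 622.47 = 87102.61
Import duty = 87102.61 × 11% = 9581.29
Buyer bears (B): 622.47 + 123.86 + 169.47 + 2124.22 = 3040.02
Landed cost (B) = invoice 86480.14 + 3040.02 + duty 9581.29 = 99101.45
Difference = |98647.08 − 99101.45| = 454.37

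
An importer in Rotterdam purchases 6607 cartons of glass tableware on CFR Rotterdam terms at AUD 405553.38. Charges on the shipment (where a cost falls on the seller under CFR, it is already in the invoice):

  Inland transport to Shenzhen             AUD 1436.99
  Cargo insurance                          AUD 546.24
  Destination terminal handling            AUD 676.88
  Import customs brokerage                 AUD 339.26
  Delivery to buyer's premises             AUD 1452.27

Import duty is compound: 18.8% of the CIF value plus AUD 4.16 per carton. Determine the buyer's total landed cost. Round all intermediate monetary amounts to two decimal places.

CFR: the seller pays costs through ocean freight to the destination port, but not insurance.
Already in the invoice (seller's account under CFR): inland to port — exclude.
CIF value = CFR price + insurance = 405553.38 + 546.24 = 406099.62
Ad valorem component: 406099.62 × 18.8% = 76346.73
Specific component: 6607 × 4.16 = 27485.12
Import duty = 76346.73 + 27485.12 = 103831.85
Buyer bears: insurance 546.24 + destination terminal 676.88 + brokerage 339.26 + delivery 1452.27 + duty 103831.85 = 106846.50
Landed cost = invoice 405553.38 + 106846.50 = 512399.88

Total landed cost: AUD 512399.88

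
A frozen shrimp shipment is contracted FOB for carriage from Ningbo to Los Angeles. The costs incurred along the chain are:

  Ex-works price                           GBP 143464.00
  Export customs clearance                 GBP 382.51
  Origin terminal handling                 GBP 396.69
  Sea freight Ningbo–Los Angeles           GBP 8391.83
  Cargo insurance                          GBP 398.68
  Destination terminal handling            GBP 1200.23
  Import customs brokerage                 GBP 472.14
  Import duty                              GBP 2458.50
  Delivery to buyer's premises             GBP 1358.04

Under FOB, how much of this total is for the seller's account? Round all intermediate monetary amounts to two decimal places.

FOB: the seller bears costs until goods are on board at the origin port; the buyer bears freight, insurance and all costs thereafter.
Seller's account: goods 143464.00 + export clearance 382.51 + origin terminal 396.69 = 144243.20
Buyer's account: freight 8391.83 + insurance 398.68 + destination terminal 1200.23 + brokerage 472.14 + duty 2458.50 + delivery 1358.04 = 14279.42

Seller's account: GBP 144243.20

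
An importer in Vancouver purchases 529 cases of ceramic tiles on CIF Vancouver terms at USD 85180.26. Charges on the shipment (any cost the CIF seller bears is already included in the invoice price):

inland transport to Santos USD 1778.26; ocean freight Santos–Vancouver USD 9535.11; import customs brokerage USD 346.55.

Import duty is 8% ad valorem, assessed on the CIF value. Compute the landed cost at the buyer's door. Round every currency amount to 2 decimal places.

CIF: the seller pays costs through ocean freight and marine insurance to the destination port.
Already in the invoice (seller's account under CIF): inland to port, freight — exclude.
The CIF price already equals the CIF value: 85180.26
Import duty = 85180.26 × 8% = 6814.42
Buyer bears: brokerage 346.55 + duty 6814.42 = 7160.97
Landed cost = invoice 85180.26 + 7160.97 = 92341.23

Total landed cost: USD 92341.23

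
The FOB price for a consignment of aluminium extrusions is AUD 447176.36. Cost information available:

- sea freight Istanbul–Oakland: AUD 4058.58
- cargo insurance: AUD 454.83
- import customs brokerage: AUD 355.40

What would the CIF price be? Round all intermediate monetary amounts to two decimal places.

CIF price: AUD 451689.77

Not relevant to the conversion: brokerage — on the buyer under both terms; not part of either seller's price.
From FOB to CIF, the seller additionally bears: freight, insurance.
CIF price = 447176.36 + 4058.58 + 454.83 = 451689.77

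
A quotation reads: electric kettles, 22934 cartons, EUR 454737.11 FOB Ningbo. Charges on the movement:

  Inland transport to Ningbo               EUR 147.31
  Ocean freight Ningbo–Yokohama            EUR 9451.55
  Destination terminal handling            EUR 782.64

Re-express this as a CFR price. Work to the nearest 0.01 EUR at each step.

Not relevant to the conversion: inland to port — on the seller under both FOB and CFR; already in the FOB price and stays in the CFR price. destination terminal — on the buyer under both terms; not part of either seller's price.
From FOB to CFR, the seller additionally bears: freight.
CFR price = 454737.11 + 9451.55 = 464188.66

CFR price: EUR 464188.66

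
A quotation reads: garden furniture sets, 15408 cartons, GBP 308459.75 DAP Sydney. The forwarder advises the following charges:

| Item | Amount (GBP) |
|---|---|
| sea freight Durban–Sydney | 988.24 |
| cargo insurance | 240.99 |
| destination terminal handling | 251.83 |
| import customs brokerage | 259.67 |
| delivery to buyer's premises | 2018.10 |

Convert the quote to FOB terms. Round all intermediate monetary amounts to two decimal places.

FOB price: GBP 304960.59

Not relevant to the conversion: brokerage — on the buyer under both terms; not part of either seller's price.
From DAP to FOB, the seller no longer bears: freight, insurance, destination terminal, delivery.
FOB price = 308459.75 − 988.24 − 240.99 − 251.83 − 2018.10 = 304960.59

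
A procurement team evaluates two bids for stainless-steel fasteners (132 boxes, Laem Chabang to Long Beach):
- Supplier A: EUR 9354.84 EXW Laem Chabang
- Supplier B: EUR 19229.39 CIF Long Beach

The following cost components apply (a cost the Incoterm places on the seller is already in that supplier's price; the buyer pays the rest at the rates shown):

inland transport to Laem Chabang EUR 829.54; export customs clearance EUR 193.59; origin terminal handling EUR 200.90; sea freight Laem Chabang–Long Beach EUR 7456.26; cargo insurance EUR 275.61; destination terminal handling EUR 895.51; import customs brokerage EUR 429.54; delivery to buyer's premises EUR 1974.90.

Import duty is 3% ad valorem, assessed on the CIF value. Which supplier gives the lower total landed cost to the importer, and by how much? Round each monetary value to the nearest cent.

Supplier A (EXW):
CIF value = EXW price + inland to port + export clearance + origin terminal + freight + insurance = 9354.84 + 829.54 + 193.59 + 200.90 + 7456.26 + 275.61 = 18310.74
Import duty = 18310.74 × 3% = 549.32
Buyer bears (A): 829.54 + 193.59 + 200.90 + 7456.26 + 275.61 + 895.51 + 429.54 + 1974.90 = 12255.85
Landed cost (A) = invoice 9354.84 + 12255.85 + duty 549.32 = 22160.01
Supplier B (CIF):
The CIF price already equals the CIF value: 19229.39
Import duty = 19229.39 × 3% = 576.88
Buyer bears (B): 895.51 + 429.54 + 1974.90 = 3299.95
Landed cost (B) = invoice 19229.39 + 3299.95 + duty 576.88 = 23106.22
Difference = |22160.01 − 23106.22| = 946.21

Supplier A is cheaper by EUR 946.21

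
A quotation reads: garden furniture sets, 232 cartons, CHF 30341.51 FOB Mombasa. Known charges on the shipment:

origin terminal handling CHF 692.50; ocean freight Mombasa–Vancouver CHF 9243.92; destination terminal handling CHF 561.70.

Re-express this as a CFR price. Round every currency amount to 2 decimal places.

CFR price: CHF 39585.43

Not relevant to the conversion: origin terminal — on the seller under both FOB and CFR; already in the FOB price and stays in the CFR price. destination terminal — on the buyer under both terms; not part of either seller's price.
From FOB to CFR, the seller additionally bears: freight.
CFR price = 30341.51 + 9243.92 = 39585.43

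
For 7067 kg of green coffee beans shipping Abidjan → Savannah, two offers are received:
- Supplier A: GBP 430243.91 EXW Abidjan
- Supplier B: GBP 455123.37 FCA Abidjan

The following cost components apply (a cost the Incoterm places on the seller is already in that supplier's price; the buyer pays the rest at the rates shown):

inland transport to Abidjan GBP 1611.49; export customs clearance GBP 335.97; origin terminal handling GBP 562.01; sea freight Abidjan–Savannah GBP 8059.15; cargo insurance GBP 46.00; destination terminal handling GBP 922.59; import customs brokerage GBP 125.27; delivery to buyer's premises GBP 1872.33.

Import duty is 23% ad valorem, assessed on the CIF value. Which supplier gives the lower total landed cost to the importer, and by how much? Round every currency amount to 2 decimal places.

Supplier A is cheaper by GBP 28206.36

Supplier A (EXW):
CIF value = EXW price + inland to port + export clearance + origin terminal + freight + insurance = 430243.91 + 1611.49 + 335.97 + 562.01 + 8059.15 + 46.00 = 440858.53
Import duty = 440858.53 × 23% = 101397.46
Buyer bears (A): 1611.49 + 335.97 + 562.01 + 8059.15 + 46.00 + 922.59 + 125.27 + 1872.33 = 13534.81
Landed cost (A) = invoice 430243.91 + 13534.81 + duty 101397.46 = 545176.18
Supplier B (FCA):
CIF value = FCA price + origin terminal + freight + insurance = 455123.37 + 562.01 + 8059.15 + 46.00 = 463790.53
Import duty = 463790.53 × 23% = 106671.82
Buyer bears (B): 562.01 + 8059.15 + 46.00 + 922.59 + 125.27 + 1872.33 = 11587.35
Landed cost (B) = invoice 455123.37 + 11587.35 + duty 106671.82 = 573382.54
Difference = |545176.18 − 573382.54| = 28206.36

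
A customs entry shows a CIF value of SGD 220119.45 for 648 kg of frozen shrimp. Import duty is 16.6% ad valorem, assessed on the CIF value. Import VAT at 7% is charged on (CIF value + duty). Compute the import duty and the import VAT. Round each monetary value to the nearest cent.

Import duty: SGD 36539.83; import VAT: SGD 17966.15

Import duty = 220119.45 × 16.6% = 36539.83
VAT base = CIF + duty = 220119.45 + 36539.83 = 256659.28
Import VAT = 256659.28 × 7% = 17966.15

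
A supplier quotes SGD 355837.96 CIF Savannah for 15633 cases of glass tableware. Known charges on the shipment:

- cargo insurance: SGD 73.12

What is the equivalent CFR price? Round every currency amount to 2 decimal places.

CFR price: SGD 355764.84

From CIF to CFR, the seller no longer bears: insurance.
CFR price = 355837.96 − 73.12 = 355764.84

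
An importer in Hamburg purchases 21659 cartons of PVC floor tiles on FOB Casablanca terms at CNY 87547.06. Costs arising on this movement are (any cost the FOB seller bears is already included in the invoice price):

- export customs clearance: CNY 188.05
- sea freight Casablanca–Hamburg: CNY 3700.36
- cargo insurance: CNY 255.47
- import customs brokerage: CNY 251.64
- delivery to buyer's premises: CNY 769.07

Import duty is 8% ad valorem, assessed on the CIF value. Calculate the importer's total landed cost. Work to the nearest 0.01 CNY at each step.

Total landed cost: CNY 99843.83

FOB: the seller bears costs until goods are on board at the origin port; the buyer bears freight, insurance and all costs thereafter.
Already in the invoice (seller's account under FOB): export clearance — exclude.
CIF value = FOB price + freight + insurance = 87547.06 + 3700.36 + 255.47 = 91502.89
Import duty = 91502.89 × 8% = 7320.23
Buyer bears: freight 3700.36 + insurance 255.47 + brokerage 251.64 + delivery 769.07 + duty 7320.23 = 12296.77
Landed cost = invoice 87547.06 + 12296.77 = 99843.83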